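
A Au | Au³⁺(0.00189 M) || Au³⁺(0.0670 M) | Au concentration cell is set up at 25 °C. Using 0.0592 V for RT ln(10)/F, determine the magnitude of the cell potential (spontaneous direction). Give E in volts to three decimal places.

+0.031 V

For a concentration cell E°cell = 0. The 0.0670 M side is the cathode (reduction is favoured where [Au³⁺] is higher).
With n = 3, E = −(0.0592/3) log([Au³⁺]ₐₙ/[Au³⁺]꜀ₐₜ) = −(0.0592/3) log(0.00189/0.067) = −(0.0592/3)(-1.550) = +0.031 V.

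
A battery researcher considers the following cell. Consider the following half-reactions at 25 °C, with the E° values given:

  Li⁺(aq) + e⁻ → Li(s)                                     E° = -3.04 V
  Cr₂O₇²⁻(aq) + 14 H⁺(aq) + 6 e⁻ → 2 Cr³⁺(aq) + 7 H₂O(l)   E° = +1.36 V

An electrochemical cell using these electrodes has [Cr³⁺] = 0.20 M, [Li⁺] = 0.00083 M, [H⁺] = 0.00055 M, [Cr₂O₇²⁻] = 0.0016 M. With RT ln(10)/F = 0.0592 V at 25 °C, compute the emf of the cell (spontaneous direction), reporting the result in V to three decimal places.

+4.118 V

Cr₂O₇²⁻/Cr³⁺ is the cathode (higher E°), Li⁺/Li the anode: E°cell = +1.36 − (-3.04) = +4.40 V, n = 6.
Overall: Cr₂O₇²⁻(aq) + 14 H⁺(aq) + 6 Li(s) → 2 Cr³⁺(aq) + 7 H₂O(l) + 6 Li⁺(aq)
Q = [Cr³⁺]^2·[Li⁺]^6 / ([Cr₂O₇²⁻]·[H⁺]^14); log Q = 28.547.
E = E° − (0.0592/n) log Q = +4.40 − (0.0592/6)(28.547) = +4.118 V.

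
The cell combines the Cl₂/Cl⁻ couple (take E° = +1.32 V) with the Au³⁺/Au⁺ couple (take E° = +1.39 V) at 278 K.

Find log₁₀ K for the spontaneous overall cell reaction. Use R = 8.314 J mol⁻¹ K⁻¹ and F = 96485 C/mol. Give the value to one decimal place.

2.5

Cathode: Au³⁺/Au⁺; anode: Cl₂/Cl⁻. E°cell = (+1.39) − (+1.32) = +0.07 V, with n = 2.
ΔG° = −nFE° = −RT ln K, so ln K = nFE°/(RT) = (2)(96485)(+0.07) / ((8.314)(278)) = 5.844.
log₁₀ K = 5.844 / ln 10 = 2.5.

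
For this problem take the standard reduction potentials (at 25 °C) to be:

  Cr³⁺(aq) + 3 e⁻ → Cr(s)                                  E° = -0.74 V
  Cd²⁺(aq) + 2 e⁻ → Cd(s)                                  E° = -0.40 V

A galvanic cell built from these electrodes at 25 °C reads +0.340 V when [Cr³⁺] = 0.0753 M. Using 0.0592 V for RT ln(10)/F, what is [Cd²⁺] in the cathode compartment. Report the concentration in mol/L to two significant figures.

Cd²⁺/Cd is the cathode, Cr³⁺/Cr the anode: E°cell = +0.34 V, n = 6.
Overall reaction: 3 Cd²⁺(aq) + 2 Cr(s) → 3 Cd(s) + 2 Cr³⁺(aq); Q = [Cr³⁺]^2/[Cd²⁺]^3.
From E = E° − (0.0592/n) log Q: log Q = (E° − E)·n/0.0592 = (+0.34 − (+0.340))·6/0.0592 = 0.0000.
So 3·log[Cd²⁺] = 2·log(0.0753) − log Q = -2.2464 − (0.0000) = -2.2464; log[Cd²⁺] = -2.2464 / 3 = -0.7488; [Cd²⁺] = 10^(-0.7488) ≈ 0.18 M.

0.18 M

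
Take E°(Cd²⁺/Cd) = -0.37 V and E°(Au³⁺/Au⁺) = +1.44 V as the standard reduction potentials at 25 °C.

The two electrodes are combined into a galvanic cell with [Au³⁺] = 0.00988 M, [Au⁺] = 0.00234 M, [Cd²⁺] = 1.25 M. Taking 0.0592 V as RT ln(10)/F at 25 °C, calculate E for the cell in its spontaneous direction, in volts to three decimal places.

Au³⁺/Au⁺ is the cathode (higher E°), Cd²⁺/Cd the anode: E°cell = +1.44 − (-0.37) = +1.81 V, n = 2.
Overall: Au³⁺(aq) + Cd(s) → Au⁺(aq) + Cd²⁺(aq)
Q = [Au⁺]·[Cd²⁺] / ([Au³⁺]); log Q = -0.529.
E = E° − (0.0592/n) log Q = +1.81 − (0.0592/2)(-0.529) = +1.826 V.

+1.826 V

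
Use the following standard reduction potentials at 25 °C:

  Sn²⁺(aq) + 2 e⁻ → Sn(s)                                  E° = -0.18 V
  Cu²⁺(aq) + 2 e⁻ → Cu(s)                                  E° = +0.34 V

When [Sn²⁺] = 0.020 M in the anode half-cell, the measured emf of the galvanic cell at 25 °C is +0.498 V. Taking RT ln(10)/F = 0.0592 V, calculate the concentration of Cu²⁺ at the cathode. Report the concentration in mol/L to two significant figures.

0.0036 M

Cu²⁺/Cu is the cathode, Sn²⁺/Sn the anode: E°cell = +0.52 V, n = 2.
Overall reaction: Cu²⁺(aq) + Sn(s) → Cu(s) + Sn²⁺(aq); Q = [Sn²⁺]^1/[Cu²⁺]^1.
From E = E° − (0.0592/n) log Q: log Q = (E° − E)·n/0.0592 = (+0.52 − (+0.498))·2/0.0592 = 0.7432.
So 1·log[Cu²⁺] = 1·log(0.02) − log Q = -1.6990 − (0.7432) = -2.4422; [Cu²⁺] = 10^(-2.4422) ≈ 0.0036 M.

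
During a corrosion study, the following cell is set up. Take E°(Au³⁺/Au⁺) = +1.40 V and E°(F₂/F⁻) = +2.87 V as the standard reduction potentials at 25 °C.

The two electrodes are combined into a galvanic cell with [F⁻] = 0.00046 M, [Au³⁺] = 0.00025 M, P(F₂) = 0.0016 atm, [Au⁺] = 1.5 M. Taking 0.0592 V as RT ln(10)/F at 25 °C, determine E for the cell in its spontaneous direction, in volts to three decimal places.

+1.697 V

F₂/F⁻ is the cathode (higher E°), Au³⁺/Au⁺ the anode: E°cell = +2.87 − (+1.40) = +1.47 V, n = 2.
Overall: F₂(g) + Au⁺(aq) → 2 F⁻(aq) + Au³⁺(aq)
Q = [F⁻]^2·[Au³⁺] / (P(F₂)·[Au⁺]); log Q = -7.657.
E = E° − (0.0592/n) log Q = +1.47 − (0.0592/2)(-7.657) = +1.697 V.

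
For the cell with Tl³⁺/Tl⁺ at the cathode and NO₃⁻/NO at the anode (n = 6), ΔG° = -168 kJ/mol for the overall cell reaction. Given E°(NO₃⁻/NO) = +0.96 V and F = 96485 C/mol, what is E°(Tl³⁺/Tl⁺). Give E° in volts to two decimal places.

E°cell = −ΔG°/(nF) = −(-168×10³)/((6)(96485)) = +0.290 V.
Since Tl³⁺/Tl⁺ is the cathode and NO₃⁻/NO the anode, E°cell = E°(Tl³⁺/Tl⁺) − E°(NO₃⁻/NO).
So E°(Tl³⁺/Tl⁺) = E°cell + E°(NO₃⁻/NO) = +0.290 + (+0.96) = +1.25 V.

+1.25 V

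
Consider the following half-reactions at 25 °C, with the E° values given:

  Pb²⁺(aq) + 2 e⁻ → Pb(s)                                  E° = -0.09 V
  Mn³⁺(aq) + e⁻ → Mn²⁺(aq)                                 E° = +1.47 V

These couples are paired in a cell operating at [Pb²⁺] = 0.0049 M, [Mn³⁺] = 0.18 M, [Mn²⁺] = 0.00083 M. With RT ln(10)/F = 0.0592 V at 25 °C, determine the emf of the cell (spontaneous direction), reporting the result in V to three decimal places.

+1.767 V

Mn³⁺/Mn²⁺ is the cathode (higher E°), Pb²⁺/Pb the anode: E°cell = +1.47 − (-0.09) = +1.56 V, n = 2.
Overall: 2 Mn³⁺(aq) + Pb(s) → 2 Mn²⁺(aq) + Pb²⁺(aq)
Q = [Mn²⁺]^2·[Pb²⁺] / ([Mn³⁺]^2); log Q = -6.982.
E = E° − (0.0592/n) log Q = +1.56 − (0.0592/2)(-6.982) = +1.767 V.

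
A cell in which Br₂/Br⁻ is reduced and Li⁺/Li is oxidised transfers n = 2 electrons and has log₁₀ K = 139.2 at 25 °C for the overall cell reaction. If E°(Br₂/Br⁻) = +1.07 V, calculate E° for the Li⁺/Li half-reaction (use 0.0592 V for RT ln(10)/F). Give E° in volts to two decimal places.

E°cell = (0.0592/n)·log K = (0.0592/2)(139.2) = +4.120 V.
Since Br₂/Br⁻ is the cathode and Li⁺/Li the anode, E°cell = E°(Br₂/Br⁻) − E°(Li⁺/Li).
So E°(Li⁺/Li) = E°(Br₂/Br⁻) − E°cell = (+1.07) − (+4.120) = -3.05 V.

-3.05 V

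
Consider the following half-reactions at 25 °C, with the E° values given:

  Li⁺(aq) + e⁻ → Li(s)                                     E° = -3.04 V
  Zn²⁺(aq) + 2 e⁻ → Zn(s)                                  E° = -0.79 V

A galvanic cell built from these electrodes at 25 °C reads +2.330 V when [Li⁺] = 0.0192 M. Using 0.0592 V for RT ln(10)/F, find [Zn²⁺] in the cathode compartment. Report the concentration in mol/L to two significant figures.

0.19 M

Zn²⁺/Zn is the cathode, Li⁺/Li the anode: E°cell = +2.25 V, n = 2.
Overall reaction: Zn²⁺(aq) + 2 Li(s) → Zn(s) + 2 Li⁺(aq); Q = [Li⁺]^2/[Zn²⁺]^1.
From E = E° − (0.0592/n) log Q: log Q = (E° − E)·n/0.0592 = (+2.25 − (+2.330))·2/0.0592 = -2.7027.
So 1·log[Zn²⁺] = 2·log(0.0192) − log Q = -3.4334 − (-2.7027) = -0.7307; [Zn²⁺] = 10^(-0.7307) ≈ 0.19 M.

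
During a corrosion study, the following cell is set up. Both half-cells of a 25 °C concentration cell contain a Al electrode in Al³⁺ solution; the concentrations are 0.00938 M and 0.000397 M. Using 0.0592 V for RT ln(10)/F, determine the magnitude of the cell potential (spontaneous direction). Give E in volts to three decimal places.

For a concentration cell E°cell = 0. The 0.00938 M side is the cathode (reduction is favoured where [Al³⁺] is higher).
With n = 3, E = −(0.0592/3) log([Al³⁺]ₐₙ/[Al³⁺]꜀ₐₜ) = −(0.0592/3) log(0.000397/0.00938) = −(0.0592/3)(-1.373) = +0.027 V.

+0.027 V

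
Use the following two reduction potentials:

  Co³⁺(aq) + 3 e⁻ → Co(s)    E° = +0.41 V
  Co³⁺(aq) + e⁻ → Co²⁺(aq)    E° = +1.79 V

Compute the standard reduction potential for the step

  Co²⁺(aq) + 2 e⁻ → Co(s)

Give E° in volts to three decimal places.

-0.280 V

Sequential free energies add, so n₃E°₃ = n₁E°₁ + n₂E°₂.
With n₃ = 3, and the known step contributing 1×(+1.79) V, the unknown satisfies 2·E° = 3×(+0.41) − 1×(+1.79) = -0.560.
E° = -0.560 / 2 = -0.280 V.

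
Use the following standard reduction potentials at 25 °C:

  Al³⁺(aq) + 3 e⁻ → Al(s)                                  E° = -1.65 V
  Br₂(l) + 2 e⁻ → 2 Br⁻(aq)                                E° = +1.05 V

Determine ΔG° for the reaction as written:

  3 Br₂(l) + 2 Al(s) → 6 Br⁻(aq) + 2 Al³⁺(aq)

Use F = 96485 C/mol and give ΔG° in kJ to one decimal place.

As written, Br₂/Br⁻ is reduced (cathode) and Al³⁺/Al is oxidised (anode), so E°cell = (+1.05) − (-1.65) = +2.70 V.
Balancing electrons gives n = 6.
ΔG° = −nFE° = −(6)(96485)(+2.70) = -1,563,057 J = -1563.1 kJ.

-1563.1 kJ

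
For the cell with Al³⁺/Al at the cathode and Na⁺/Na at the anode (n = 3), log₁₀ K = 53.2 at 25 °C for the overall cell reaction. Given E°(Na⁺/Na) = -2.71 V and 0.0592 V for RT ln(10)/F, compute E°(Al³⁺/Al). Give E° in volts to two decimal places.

-1.66 V

E°cell = (0.0592/n)·log K = (0.0592/3)(53.2) = +1.050 V.
Since Al³⁺/Al is the cathode and Na⁺/Na the anode, E°cell = E°(Al³⁺/Al) − E°(Na⁺/Na).
So E°(Al³⁺/Al) = E°cell + E°(Na⁺/Na) = +1.050 + (-2.71) = -1.66 V.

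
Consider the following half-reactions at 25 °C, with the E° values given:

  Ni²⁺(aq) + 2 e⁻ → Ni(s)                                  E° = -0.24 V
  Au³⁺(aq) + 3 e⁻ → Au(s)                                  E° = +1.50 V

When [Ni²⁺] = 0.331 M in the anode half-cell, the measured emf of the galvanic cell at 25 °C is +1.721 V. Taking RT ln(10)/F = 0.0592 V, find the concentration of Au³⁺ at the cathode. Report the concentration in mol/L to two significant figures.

0.021 M

Au³⁺/Au is the cathode, Ni²⁺/Ni the anode: E°cell = +1.74 V, n = 6.
Overall reaction: 2 Au³⁺(aq) + 3 Ni(s) → 2 Au(s) + 3 Ni²⁺(aq); Q = [Ni²⁺]^3/[Au³⁺]^2.
From E = E° − (0.0592/n) log Q: log Q = (E° − E)·n/0.0592 = (+1.74 − (+1.721))·6/0.0592 = 1.9257.
So 2·log[Au³⁺] = 3·log(0.331) − log Q = -1.4405 − (1.9257) = -3.3662; log[Au³⁺] = -3.3662 / 2 = -1.6831; [Au³⁺] = 10^(-1.6831) ≈ 0.021 M.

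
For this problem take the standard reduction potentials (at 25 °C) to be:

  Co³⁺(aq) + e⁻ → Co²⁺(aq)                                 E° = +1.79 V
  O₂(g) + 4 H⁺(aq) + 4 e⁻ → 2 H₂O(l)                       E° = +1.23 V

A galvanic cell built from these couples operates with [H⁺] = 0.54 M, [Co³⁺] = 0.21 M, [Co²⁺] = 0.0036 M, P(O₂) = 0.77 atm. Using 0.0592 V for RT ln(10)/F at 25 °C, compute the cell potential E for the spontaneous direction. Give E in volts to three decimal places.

Co³⁺/Co²⁺ is the cathode (higher E°), O₂/H₂O the anode: E°cell = +1.79 − (+1.23) = +0.56 V, n = 4.
Overall: 4 Co³⁺(aq) + 2 H₂O(l) → 4 Co²⁺(aq) + O₂(g) + 4 H⁺(aq)
Q = [Co²⁺]^4·P(O₂)·[H⁺]^4 / ([Co³⁺]^4); log Q = -8.248.
E = E° − (0.0592/n) log Q = +0.56 − (0.0592/4)(-8.248) = +0.682 V.

+0.682 V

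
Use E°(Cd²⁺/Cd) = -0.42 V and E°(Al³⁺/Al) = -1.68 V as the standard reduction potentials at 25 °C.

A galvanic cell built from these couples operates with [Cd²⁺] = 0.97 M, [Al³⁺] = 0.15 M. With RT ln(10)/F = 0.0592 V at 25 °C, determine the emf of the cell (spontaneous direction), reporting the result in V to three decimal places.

+1.276 V

Cd²⁺/Cd is the cathode (higher E°), Al³⁺/Al the anode: E°cell = -0.42 − (-1.68) = +1.26 V, n = 6.
Overall: 3 Cd²⁺(aq) + 2 Al(s) → 3 Cd(s) + 2 Al³⁺(aq)
Q = [Al³⁺]^2 / ([Cd²⁺]^3); log Q = -1.608.
E = E° − (0.0592/n) log Q = +1.26 − (0.0592/6)(-1.608) = +1.276 V.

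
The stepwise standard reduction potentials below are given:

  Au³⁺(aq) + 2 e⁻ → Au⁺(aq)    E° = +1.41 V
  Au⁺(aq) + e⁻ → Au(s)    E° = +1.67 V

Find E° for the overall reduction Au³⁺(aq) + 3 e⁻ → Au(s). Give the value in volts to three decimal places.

+1.497 V

Standard free energies of sequential steps add: ΔG°₃ = ΔG°₁ + ΔG°₂, so n₃E°₃ = n₁E°₁ + n₂E°₂.
E°₃ = (2×+1.41 + 1×+1.67) / 3 = (+4.490) / 3 = +1.497 V.
Simply averaging or adding the two E° values would be wrong; the electron-weighted sum is required.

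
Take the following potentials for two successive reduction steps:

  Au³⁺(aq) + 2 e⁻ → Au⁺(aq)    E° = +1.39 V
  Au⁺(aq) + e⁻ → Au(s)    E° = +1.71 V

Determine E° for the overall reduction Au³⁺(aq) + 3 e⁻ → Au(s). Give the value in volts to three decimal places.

Since ΔG° = −nFE° is additive over sequential reductions, n₃E°₃ = n₁E°₁ + n₂E°₂.
E°₃ = (2×+1.39 + 1×+1.71) / 3 = (+4.490) / 3 = +1.497 V.
Simply averaging or adding the two E° values would be wrong; the electron-weighted sum is required.

+1.497 V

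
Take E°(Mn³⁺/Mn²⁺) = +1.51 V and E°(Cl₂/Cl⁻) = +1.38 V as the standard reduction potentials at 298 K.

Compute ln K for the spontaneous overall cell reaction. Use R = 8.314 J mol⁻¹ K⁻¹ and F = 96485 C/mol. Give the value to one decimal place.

Cathode: Mn³⁺/Mn²⁺; anode: Cl₂/Cl⁻. E°cell = (+1.51) − (+1.38) = +0.13 V, with n = 2.
ΔG° = −nFE° = −RT ln K, so ln K = nFE°/(RT) = (2)(96485)(+0.13) / ((8.314)(298)) = 10.125.

10.1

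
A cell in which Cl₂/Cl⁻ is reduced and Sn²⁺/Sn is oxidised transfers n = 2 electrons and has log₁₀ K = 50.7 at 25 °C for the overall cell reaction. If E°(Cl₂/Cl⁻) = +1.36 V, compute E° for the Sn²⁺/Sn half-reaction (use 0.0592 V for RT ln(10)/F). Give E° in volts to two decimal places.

E°cell = (0.0592/n)·log K = (0.0592/2)(50.7) = +1.501 V.
Since Cl₂/Cl⁻ is the cathode and Sn²⁺/Sn the anode, E°cell = E°(Cl₂/Cl⁻) − E°(Sn²⁺/Sn).
So E°(Sn²⁺/Sn) = E°(Cl₂/Cl⁻) − E°cell = (+1.36) − (+1.501) = -0.14 V.

-0.14 V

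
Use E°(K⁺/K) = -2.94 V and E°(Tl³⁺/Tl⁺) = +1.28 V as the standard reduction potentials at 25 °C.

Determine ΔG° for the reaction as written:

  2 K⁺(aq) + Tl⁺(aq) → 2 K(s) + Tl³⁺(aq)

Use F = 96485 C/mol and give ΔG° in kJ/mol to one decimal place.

As written, K⁺/K is reduced (cathode) and Tl³⁺/Tl⁺ is oxidised (anode), so E°cell = (-2.94) − (+1.28) = -4.22 V.
Balancing electrons gives n = 2.
ΔG° = −nFE° = −(2)(96485)(-4.22) = 814,333 J = +814.3 kJ/mol.

+814.3 kJ/mol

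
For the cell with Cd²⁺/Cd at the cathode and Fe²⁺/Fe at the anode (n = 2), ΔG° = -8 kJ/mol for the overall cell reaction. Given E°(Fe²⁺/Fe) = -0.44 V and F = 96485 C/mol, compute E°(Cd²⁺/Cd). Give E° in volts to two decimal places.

E°cell = −ΔG°/(nF) = −(-8×10³)/((2)(96485)) = +0.041 V.
Since Cd²⁺/Cd is the cathode and Fe²⁺/Fe the anode, E°cell = E°(Cd²⁺/Cd) − E°(Fe²⁺/Fe).
So E°(Cd²⁺/Cd) = E°cell + E°(Fe²⁺/Fe) = +0.041 + (-0.44) = -0.40 V.

-0.40 V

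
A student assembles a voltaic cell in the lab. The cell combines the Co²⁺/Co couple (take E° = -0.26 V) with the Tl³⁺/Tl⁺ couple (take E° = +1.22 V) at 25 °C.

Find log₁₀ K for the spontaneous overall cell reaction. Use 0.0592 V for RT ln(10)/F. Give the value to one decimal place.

50.0

Cathode: Tl³⁺/Tl⁺; anode: Co²⁺/Co. E°cell = +1.48 V, n = 2.
log K = nE°cell / 0.0592 = (2)(+1.48) / 0.0592 = 50.0.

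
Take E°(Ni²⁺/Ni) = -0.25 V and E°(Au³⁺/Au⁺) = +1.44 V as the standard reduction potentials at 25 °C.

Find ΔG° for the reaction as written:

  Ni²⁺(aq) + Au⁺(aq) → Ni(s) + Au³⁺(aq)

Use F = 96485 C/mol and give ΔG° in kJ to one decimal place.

As written, Ni²⁺/Ni is reduced (cathode) and Au³⁺/Au⁺ is oxidised (anode), so E°cell = (-0.25) − (+1.44) = -1.69 V.
Balancing electrons gives n = 2.
ΔG° = −nFE° = −(2)(96485)(-1.69) = 326,119 J = +326.1 kJ.

+326.1 kJ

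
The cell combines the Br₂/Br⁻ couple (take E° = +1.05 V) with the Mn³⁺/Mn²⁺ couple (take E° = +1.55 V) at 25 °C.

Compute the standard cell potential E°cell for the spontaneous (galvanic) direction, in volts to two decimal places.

The Mn³⁺/Mn²⁺ couple has the higher reduction potential, so it is the cathode; Br₂/Br⁻ is oxidised at the anode.
E°cell = E°(cathode) − E°(anode) = (+1.55) − (+1.05) = +0.50 V.
Since E°cell > 0, the reaction is spontaneous under standard conditions.

+0.50 V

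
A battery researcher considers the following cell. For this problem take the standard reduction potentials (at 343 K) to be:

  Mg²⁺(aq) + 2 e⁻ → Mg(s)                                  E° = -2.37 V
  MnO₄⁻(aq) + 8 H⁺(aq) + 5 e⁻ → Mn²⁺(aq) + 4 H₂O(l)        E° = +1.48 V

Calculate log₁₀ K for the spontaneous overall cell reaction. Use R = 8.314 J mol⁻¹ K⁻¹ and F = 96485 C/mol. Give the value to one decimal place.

565.7

Cathode: MnO₄⁻/Mn²⁺; anode: Mg²⁺/Mg. E°cell = (+1.48) − (-2.37) = +3.85 V, with n = 10.
ΔG° = −nFE° = −RT ln K, so ln K = nFE°/(RT) = (10)(96485)(+3.85) / ((8.314)(343)) = 1302.616.
log₁₀ K = 1302.616 / ln 10 = 565.7.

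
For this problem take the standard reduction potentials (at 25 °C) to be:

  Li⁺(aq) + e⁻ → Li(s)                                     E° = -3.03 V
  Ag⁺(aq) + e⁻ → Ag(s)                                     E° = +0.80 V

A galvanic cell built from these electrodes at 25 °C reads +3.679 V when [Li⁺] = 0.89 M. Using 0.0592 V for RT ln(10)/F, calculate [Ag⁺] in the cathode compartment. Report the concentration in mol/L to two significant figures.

Ag⁺/Ag is the cathode, Li⁺/Li the anode: E°cell = +3.83 V, n = 1.
Overall reaction: Ag⁺(aq) + Li(s) → Ag(s) + Li⁺(aq); Q = [Li⁺]^1/[Ag⁺]^1.
From E = E° − (0.0592/n) log Q: log Q = (E° − E)·n/0.0592 = (+3.83 − (+3.679))·1/0.0592 = 2.5507.
So 1·log[Ag⁺] = 1·log(0.89) − log Q = -0.0506 − (2.5507) = -2.6013; [Ag⁺] = 10^(-2.6013) ≈ 0.0025 M.

0.0025 M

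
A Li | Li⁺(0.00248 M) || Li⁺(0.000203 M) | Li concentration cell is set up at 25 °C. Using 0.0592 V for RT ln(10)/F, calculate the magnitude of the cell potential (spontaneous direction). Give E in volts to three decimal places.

+0.064 V

For a concentration cell E°cell = 0. The 0.00248 M side is the cathode (reduction is favoured where [Li⁺] is higher).
With n = 1, E = −(0.0592/1) log([Li⁺]ₐₙ/[Li⁺]꜀ₐₜ) = −(0.0592/1) log(0.000203/0.00248) = −(0.0592/1)(-1.087) = +0.064 V.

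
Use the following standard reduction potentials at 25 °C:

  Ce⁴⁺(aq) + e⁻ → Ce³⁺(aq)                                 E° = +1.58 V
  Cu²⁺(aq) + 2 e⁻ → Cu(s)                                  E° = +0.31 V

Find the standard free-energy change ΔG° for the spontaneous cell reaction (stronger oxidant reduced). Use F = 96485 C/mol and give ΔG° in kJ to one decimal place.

Ce⁴⁺/Ce³⁺ (E° = +1.58 V) is the cathode; Cu²⁺/Cu (E° = +0.31 V) is the anode, so E°cell = +1.27 V.
Balancing electrons gives n = 2 (lcm of 1 and 2).
ΔG° = −nFE° = −(2)(96485)(+1.27) = -245,072 J = -245.1 kJ.

-245.1 kJ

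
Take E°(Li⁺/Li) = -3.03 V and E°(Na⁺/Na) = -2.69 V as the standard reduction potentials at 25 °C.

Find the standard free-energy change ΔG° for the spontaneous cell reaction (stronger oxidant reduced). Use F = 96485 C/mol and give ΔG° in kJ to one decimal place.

-32.8 kJ

Na⁺/Na (E° = -2.69 V) is the cathode; Li⁺/Li (E° = -3.03 V) is the anode, so E°cell = +0.34 V.
Balancing electrons gives n = 1 (lcm of 1 and 1).
ΔG° = −nFE° = −(1)(96485)(+0.34) = -32,805 J = -32.8 kJ.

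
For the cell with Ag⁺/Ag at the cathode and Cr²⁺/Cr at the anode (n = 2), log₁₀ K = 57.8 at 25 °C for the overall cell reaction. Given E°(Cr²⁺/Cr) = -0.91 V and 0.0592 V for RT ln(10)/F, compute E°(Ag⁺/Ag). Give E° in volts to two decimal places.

E°cell = (0.0592/n)·log K = (0.0592/2)(57.8) = +1.711 V.
Since Ag⁺/Ag is the cathode and Cr²⁺/Cr the anode, E°cell = E°(Ag⁺/Ag) − E°(Cr²⁺/Cr).
So E°(Ag⁺/Ag) = E°cell + E°(Cr²⁺/Cr) = +1.711 + (-0.91) = +0.80 V.

+0.80 V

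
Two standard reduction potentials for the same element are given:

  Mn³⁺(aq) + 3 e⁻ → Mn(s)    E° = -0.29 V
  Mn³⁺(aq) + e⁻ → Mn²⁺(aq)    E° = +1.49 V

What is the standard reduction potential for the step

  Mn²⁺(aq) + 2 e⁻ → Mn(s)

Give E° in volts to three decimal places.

Sequential free energies add, so n₃E°₃ = n₁E°₁ + n₂E°₂.
With n₃ = 3, and the known step contributing 1×(+1.49) V, the unknown satisfies 2·E° = 3×(-0.29) − 1×(+1.49) = -2.360.
E° = -2.360 / 2 = -1.180 V.

-1.180 V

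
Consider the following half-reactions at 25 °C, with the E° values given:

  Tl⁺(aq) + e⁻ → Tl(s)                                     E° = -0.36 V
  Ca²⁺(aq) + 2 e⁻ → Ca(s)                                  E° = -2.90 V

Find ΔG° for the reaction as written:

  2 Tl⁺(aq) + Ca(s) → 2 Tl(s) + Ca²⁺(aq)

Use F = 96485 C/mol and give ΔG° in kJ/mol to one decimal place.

-490.1 kJ/mol

As written, Tl⁺/Tl is reduced (cathode) and Ca²⁺/Ca is oxidised (anode), so E°cell = (-0.36) − (-2.90) = +2.54 V.
Balancing electrons gives n = 2.
ΔG° = −nFE° = −(2)(96485)(+2.54) = -490,144 J = -490.1 kJ/mol.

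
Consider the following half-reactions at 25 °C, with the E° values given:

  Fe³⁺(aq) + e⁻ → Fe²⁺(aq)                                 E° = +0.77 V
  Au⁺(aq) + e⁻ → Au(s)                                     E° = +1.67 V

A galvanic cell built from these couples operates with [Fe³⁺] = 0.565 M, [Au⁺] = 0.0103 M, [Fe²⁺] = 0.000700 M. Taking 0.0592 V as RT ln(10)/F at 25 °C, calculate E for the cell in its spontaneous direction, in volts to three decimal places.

Au⁺/Au is the cathode (higher E°), Fe³⁺/Fe²⁺ the anode: E°cell = +1.67 − (+0.77) = +0.90 V, n = 1.
Overall: Au⁺(aq) + Fe²⁺(aq) → Au(s) + Fe³⁺(aq)
Q = [Fe³⁺] / ([Au⁺]·[Fe²⁺]); log Q = 4.894.
E = E° − (0.0592/n) log Q = +0.90 − (0.0592/1)(4.894) = +0.610 V.

+0.610 V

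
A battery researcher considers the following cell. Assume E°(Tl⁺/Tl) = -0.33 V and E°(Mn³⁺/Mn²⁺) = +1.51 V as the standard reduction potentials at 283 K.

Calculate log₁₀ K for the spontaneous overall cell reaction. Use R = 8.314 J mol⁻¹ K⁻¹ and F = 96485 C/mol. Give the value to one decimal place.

32.8

Cathode: Mn³⁺/Mn²⁺; anode: Tl⁺/Tl. E°cell = (+1.51) − (-0.33) = +1.84 V, with n = 1.
ΔG° = −nFE° = −RT ln K, so ln K = nFE°/(RT) = (1)(96485)(+1.84) / ((8.314)(283)) = 75.454.
log₁₀ K = 75.454 / ln 10 = 32.8.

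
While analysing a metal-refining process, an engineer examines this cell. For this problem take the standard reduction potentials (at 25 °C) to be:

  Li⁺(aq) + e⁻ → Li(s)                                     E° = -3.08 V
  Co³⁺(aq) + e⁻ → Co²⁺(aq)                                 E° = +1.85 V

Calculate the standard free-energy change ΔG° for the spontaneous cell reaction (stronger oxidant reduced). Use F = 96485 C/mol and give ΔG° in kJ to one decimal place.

Co³⁺/Co²⁺ (E° = +1.85 V) is the cathode; Li⁺/Li (E° = -3.08 V) is the anode, so E°cell = +4.93 V.
Balancing electrons gives n = 1 (lcm of 1 and 1).
ΔG° = −nFE° = −(1)(96485)(+4.93) = -475,671 J = -475.7 kJ.

-475.7 kJ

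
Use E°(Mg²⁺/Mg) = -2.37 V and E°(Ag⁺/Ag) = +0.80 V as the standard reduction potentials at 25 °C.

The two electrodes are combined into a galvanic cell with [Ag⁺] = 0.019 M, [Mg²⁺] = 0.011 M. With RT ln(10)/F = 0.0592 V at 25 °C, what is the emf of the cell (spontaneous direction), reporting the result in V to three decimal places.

Ag⁺/Ag is the cathode (higher E°), Mg²⁺/Mg the anode: E°cell = +0.80 − (-2.37) = +3.17 V, n = 2.
Overall: 2 Ag⁺(aq) + Mg(s) → 2 Ag(s) + Mg²⁺(aq)
Q = [Mg²⁺] / ([Ag⁺]^2); log Q = 1.484.
E = E° − (0.0592/n) log Q = +3.17 − (0.0592/2)(1.484) = +3.126 V.

+3.126 V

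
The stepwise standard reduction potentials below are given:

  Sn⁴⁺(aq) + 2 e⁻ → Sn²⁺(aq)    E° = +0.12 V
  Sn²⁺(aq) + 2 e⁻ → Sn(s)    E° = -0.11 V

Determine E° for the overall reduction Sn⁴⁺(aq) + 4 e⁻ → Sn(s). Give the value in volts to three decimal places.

Standard free energies of sequential steps add: ΔG°₃ = ΔG°₁ + ΔG°₂, so n₃E°₃ = n₁E°₁ + n₂E°₂.
E°₃ = (2×+0.12 + 2×-0.11) / 4 = (+0.020) / 4 = +0.005 V.

+0.005 V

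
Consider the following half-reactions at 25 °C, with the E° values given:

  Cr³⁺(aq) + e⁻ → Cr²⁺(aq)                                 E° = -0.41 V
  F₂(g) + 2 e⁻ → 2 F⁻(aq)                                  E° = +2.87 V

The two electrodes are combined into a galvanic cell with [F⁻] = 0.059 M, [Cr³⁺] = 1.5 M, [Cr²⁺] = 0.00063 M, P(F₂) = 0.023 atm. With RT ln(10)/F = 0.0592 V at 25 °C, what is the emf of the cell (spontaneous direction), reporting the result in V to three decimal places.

+3.104 V

F₂/F⁻ is the cathode (higher E°), Cr³⁺/Cr²⁺ the anode: E°cell = +2.87 − (-0.41) = +3.28 V, n = 2.
Overall: F₂(g) + 2 Cr²⁺(aq) → 2 F⁻(aq) + 2 Cr³⁺(aq)
Q = [F⁻]^2·[Cr³⁺]^2 / (P(F₂)·[Cr²⁺]^2); log Q = 5.933.
E = E° − (0.0592/n) log Q = +3.28 − (0.0592/2)(5.933) = +3.104 V.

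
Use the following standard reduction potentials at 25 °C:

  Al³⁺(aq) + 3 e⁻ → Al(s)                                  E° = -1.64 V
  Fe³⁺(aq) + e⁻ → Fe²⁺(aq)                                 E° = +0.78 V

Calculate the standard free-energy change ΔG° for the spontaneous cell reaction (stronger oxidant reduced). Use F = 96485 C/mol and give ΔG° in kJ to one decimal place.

-700.5 kJ

Fe³⁺/Fe²⁺ (E° = +0.78 V) is the cathode; Al³⁺/Al (E° = -1.64 V) is the anode, so E°cell = +2.42 V.
Balancing electrons gives n = 3 (lcm of 1 and 3).
ΔG° = −nFE° = −(3)(96485)(+2.42) = -700,481 J = -700.5 kJ.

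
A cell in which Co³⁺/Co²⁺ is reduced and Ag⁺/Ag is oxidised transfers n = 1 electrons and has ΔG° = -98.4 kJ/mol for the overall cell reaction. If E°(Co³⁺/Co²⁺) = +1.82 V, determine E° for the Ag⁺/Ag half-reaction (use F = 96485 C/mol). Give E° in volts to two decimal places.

+0.80 V

E°cell = −ΔG°/(nF) = −(-98.4×10³)/((1)(96485)) = +1.020 V.
Since Co³⁺/Co²⁺ is the cathode and Ag⁺/Ag the anode, E°cell = E°(Co³⁺/Co²⁺) − E°(Ag⁺/Ag).
So E°(Ag⁺/Ag) = E°(Co³⁺/Co²⁺) − E°cell = (+1.82) − (+1.020) = +0.80 V.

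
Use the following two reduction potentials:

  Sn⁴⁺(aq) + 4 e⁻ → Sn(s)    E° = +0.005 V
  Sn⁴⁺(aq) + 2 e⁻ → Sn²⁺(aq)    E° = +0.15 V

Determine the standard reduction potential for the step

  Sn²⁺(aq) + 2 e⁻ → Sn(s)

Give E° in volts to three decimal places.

-0.140 V

Sequential free energies add, so n₃E°₃ = n₁E°₁ + n₂E°₂.
With n₃ = 4, and the known step contributing 2×(+0.15) V, the unknown satisfies 2·E° = 4×(+0.005) − 2×(+0.15) = -0.280.
E° = -0.280 / 2 = -0.140 V.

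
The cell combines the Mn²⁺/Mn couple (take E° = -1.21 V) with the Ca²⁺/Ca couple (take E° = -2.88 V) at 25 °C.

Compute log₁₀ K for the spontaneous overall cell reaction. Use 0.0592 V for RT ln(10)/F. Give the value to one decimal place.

56.4

Cathode: Mn²⁺/Mn; anode: Ca²⁺/Ca. E°cell = +1.67 V, n = 2.
log K = nE°cell / 0.0592 = (2)(+1.67) / 0.0592 = 56.4.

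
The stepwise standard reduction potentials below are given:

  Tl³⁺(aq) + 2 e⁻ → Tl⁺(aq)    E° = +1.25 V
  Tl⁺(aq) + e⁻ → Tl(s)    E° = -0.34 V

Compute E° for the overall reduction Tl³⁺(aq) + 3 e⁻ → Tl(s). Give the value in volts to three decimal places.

+0.720 V

Standard free energies of sequential steps add: ΔG°₃ = ΔG°₁ + ΔG°₂, so n₃E°₃ = n₁E°₁ + n₂E°₂.
E°₃ = (2×+1.25 + 1×-0.34) / 3 = (+2.160) / 3 = +0.720 V.
Simply averaging or adding the two E° values would be wrong; the electron-weighted sum is required.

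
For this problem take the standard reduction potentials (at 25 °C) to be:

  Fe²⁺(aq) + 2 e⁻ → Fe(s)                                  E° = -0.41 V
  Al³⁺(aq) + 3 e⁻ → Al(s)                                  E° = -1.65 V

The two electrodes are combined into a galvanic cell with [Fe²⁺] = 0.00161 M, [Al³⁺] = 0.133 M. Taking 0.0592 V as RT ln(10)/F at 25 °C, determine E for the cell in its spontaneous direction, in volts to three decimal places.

Fe²⁺/Fe is the cathode (higher E°), Al³⁺/Al the anode: E°cell = -0.41 − (-1.65) = +1.24 V, n = 6.
Overall: 3 Fe²⁺(aq) + 2 Al(s) → 3 Fe(s) + 2 Al³⁺(aq)
Q = [Al³⁺]^2 / ([Fe²⁺]^3); log Q = 6.627.
E = E° − (0.0592/n) log Q = +1.24 − (0.0592/6)(6.627) = +1.175 V.

+1.175 V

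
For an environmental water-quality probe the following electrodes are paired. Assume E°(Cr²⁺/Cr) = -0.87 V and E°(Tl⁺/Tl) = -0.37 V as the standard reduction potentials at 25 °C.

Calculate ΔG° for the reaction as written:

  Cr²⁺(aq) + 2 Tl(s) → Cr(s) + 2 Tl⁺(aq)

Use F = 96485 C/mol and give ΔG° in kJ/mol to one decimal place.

+96.5 kJ/mol

As written, Cr²⁺/Cr is reduced (cathode) and Tl⁺/Tl is oxidised (anode), so E°cell = (-0.87) − (-0.37) = -0.50 V.
Balancing electrons gives n = 2.
ΔG° = −nFE° = −(2)(96485)(-0.50) = 96,485 J = +96.5 kJ/mol.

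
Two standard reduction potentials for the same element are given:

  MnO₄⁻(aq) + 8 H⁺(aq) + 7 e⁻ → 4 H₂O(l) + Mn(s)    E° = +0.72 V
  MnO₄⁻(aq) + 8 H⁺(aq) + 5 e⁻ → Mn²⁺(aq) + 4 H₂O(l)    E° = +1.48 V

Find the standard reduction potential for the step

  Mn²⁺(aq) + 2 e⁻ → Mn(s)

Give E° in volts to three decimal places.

Sequential free energies add, so n₃E°₃ = n₁E°₁ + n₂E°₂.
With n₃ = 7, and the known step contributing 5×(+1.48) V, the unknown satisfies 2·E° = 7×(+0.72) − 5×(+1.48) = -2.360.
E° = -2.360 / 2 = -1.180 V.

-1.180 V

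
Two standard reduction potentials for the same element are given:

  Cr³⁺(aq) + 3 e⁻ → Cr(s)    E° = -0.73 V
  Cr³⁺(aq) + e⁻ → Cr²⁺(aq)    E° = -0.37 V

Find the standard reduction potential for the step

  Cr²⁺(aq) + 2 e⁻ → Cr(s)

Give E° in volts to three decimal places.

Sequential free energies add, so n₃E°₃ = n₁E°₁ + n₂E°₂.
With n₃ = 3, and the known step contributing 1×(-0.37) V, the unknown satisfies 2·E° = 3×(-0.73) − 1×(-0.37) = -1.820.
E° = -1.820 / 2 = -0.910 V.

-0.910 V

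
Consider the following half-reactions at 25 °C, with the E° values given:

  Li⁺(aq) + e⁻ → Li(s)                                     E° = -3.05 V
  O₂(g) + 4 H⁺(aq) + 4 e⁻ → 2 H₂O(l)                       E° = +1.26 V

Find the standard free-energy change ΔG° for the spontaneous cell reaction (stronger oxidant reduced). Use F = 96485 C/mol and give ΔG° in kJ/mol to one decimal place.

-1663.4 kJ/mol

O₂/H₂O (E° = +1.26 V) is the cathode; Li⁺/Li (E° = -3.05 V) is the anode, so E°cell = +4.31 V.
Balancing electrons gives n = 4 (lcm of 4 and 1).
ΔG° = −nFE° = −(4)(96485)(+4.31) = -1,663,401 J = -1663.4 kJ/mol.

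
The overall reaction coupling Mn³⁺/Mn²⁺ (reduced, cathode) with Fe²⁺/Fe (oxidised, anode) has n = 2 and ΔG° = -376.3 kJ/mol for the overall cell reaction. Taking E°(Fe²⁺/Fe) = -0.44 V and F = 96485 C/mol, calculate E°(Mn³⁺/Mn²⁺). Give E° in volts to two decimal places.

E°cell = −ΔG°/(nF) = −(-376.3×10³)/((2)(96485)) = +1.950 V.
Since Mn³⁺/Mn²⁺ is the cathode and Fe²⁺/Fe the anode, E°cell = E°(Mn³⁺/Mn²⁺) − E°(Fe²⁺/Fe).
So E°(Mn³⁺/Mn²⁺) = E°cell + E°(Fe²⁺/Fe) = +1.950 + (-0.44) = +1.51 V.

+1.51 V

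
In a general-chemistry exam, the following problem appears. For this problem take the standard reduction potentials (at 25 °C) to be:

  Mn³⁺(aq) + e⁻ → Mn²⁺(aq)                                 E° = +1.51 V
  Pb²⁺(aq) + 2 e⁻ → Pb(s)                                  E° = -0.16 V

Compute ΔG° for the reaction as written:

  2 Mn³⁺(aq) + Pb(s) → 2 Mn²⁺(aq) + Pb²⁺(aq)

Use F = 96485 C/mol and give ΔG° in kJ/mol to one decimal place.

-322.3 kJ/mol

As written, Mn³⁺/Mn²⁺ is reduced (cathode) and Pb²⁺/Pb is oxidised (anode), so E°cell = (+1.51) − (-0.16) = +1.67 V.
Balancing electrons gives n = 2.
ΔG° = −nFE° = −(2)(96485)(+1.67) = -322,260 J = -322.3 kJ/mol.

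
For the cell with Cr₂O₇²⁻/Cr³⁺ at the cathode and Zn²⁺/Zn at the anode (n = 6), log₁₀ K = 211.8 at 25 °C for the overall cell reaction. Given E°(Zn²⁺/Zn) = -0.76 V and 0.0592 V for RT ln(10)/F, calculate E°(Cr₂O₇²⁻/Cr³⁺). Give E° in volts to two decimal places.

E°cell = (0.0592/n)·log K = (0.0592/6)(211.8) = +2.090 V.
Since Cr₂O₇²⁻/Cr³⁺ is the cathode and Zn²⁺/Zn the anode, E°cell = E°(Cr₂O₇²⁻/Cr³⁺) − E°(Zn²⁺/Zn).
So E°(Cr₂O₇²⁻/Cr³⁺) = E°cell + E°(Zn²⁺/Zn) = +2.090 + (-0.76) = +1.33 V.

+1.33 V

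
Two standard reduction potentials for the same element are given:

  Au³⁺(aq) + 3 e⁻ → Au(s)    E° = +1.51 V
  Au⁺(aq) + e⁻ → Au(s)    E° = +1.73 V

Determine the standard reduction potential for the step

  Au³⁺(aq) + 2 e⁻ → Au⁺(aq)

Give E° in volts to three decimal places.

+1.400 V

Sequential free energies add, so n₃E°₃ = n₁E°₁ + n₂E°₂.
With n₃ = 3, and the known step contributing 1×(+1.73) V, the unknown satisfies 2·E° = 3×(+1.51) − 1×(+1.73) = +2.800.
E° = +2.800 / 2 = +1.400 V.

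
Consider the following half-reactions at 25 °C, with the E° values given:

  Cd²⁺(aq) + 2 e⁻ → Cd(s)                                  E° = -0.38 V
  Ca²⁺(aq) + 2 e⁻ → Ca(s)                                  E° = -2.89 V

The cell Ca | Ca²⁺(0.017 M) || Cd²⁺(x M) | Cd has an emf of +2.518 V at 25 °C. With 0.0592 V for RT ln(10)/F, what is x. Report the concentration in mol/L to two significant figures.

0.032 M

Cd²⁺/Cd is the cathode, Ca²⁺/Ca the anode: E°cell = +2.51 V, n = 2.
Overall reaction: Cd²⁺(aq) + Ca(s) → Cd(s) + Ca²⁺(aq); Q = [Ca²⁺]^1/[Cd²⁺]^1.
From E = E° − (0.0592/n) log Q: log Q = (E° − E)·n/0.0592 = (+2.51 − (+2.518))·2/0.0592 = -0.2703.
So 1·log[Cd²⁺] = 1·log(0.017) − log Q = -1.7696 − (-0.2703) = -1.4993; [Cd²⁺] = 10^(-1.4993) ≈ 0.032 M.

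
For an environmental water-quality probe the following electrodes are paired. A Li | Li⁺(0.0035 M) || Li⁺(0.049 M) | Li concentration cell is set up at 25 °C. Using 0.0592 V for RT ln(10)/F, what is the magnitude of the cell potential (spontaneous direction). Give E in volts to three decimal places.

For a concentration cell E°cell = 0. The 0.049 M side is the cathode (reduction is favoured where [Li⁺] is higher).
With n = 1, E = −(0.0592/1) log([Li⁺]ₐₙ/[Li⁺]꜀ₐₜ) = −(0.0592/1) log(0.0035/0.049) = −(0.0592/1)(-1.146) = +0.068 V.

+0.068 V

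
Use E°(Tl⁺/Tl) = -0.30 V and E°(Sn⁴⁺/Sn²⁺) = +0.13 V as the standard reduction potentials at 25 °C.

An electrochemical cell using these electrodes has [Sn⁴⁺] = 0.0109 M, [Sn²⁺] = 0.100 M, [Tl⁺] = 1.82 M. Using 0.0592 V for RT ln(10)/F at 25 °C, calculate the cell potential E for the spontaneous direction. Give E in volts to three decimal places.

+0.386 V

Sn⁴⁺/Sn²⁺ is the cathode (higher E°), Tl⁺/Tl the anode: E°cell = +0.13 − (-0.30) = +0.43 V, n = 2.
Overall: Sn⁴⁺(aq) + 2 Tl(s) → Sn²⁺(aq) + 2 Tl⁺(aq)
Q = [Sn²⁺]·[Tl⁺]^2 / ([Sn⁴⁺]); log Q = 1.483.
E = E° − (0.0592/n) log Q = +0.43 − (0.0592/2)(1.483) = +0.386 V.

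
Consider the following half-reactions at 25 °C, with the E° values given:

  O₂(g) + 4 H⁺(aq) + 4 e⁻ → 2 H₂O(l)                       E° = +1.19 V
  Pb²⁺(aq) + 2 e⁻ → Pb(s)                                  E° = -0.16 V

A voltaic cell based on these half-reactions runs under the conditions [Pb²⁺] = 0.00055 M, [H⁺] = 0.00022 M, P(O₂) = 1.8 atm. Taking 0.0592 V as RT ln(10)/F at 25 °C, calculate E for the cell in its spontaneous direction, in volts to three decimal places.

+1.234 V

O₂/H₂O is the cathode (higher E°), Pb²⁺/Pb the anode: E°cell = +1.19 − (-0.16) = +1.35 V, n = 4.
Overall: O₂(g) + 4 H⁺(aq) + 2 Pb(s) → 2 H₂O(l) + 2 Pb²⁺(aq)
Q = [Pb²⁺]^2 / (P(O₂)·[H⁺]^4); log Q = 7.856.
E = E° − (0.0592/n) log Q = +1.35 − (0.0592/4)(7.856) = +1.234 V.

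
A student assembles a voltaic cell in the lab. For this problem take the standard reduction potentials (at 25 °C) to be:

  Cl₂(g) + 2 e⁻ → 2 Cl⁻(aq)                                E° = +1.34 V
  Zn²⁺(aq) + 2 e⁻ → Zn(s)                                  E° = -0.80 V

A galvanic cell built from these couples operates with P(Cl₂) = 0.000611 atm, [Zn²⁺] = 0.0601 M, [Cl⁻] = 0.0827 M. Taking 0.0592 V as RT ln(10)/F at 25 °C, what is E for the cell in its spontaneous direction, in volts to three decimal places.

+2.145 V

Cl₂/Cl⁻ is the cathode (higher E°), Zn²⁺/Zn the anode: E°cell = +1.34 − (-0.80) = +2.14 V, n = 2.
Overall: Cl₂(g) + Zn(s) → 2 Cl⁻(aq) + Zn²⁺(aq)
Q = [Cl⁻]^2·[Zn²⁺] / (P(Cl₂)); log Q = -0.172.
E = E° − (0.0592/n) log Q = +2.14 − (0.0592/2)(-0.172) = +2.145 V.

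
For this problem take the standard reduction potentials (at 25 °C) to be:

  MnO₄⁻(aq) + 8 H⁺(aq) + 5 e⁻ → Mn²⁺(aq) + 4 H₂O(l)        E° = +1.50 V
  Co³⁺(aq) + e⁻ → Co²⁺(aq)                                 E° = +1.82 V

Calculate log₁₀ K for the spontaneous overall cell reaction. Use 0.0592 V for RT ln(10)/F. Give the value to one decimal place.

Cathode: Co³⁺/Co²⁺; anode: MnO₄⁻/Mn²⁺. E°cell = +0.32 V, n = 5.
log K = nE°cell / 0.0592 = (5)(+0.32) / 0.0592 = 27.0.

27.0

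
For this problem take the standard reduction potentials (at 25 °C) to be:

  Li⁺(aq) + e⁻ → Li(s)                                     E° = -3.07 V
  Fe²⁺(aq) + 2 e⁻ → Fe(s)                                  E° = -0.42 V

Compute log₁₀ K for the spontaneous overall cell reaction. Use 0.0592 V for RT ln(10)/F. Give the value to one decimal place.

Cathode: Fe²⁺/Fe; anode: Li⁺/Li. E°cell = +2.65 V, n = 2.
log K = nE°cell / 0.0592 = (2)(+2.65) / 0.0592 = 89.5.

89.5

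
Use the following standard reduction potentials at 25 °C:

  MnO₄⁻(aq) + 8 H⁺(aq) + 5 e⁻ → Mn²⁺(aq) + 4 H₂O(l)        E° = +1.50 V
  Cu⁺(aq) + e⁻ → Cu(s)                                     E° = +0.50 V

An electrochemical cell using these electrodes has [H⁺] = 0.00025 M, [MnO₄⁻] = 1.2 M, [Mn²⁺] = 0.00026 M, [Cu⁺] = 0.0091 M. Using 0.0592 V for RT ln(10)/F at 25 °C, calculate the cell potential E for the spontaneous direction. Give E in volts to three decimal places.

MnO₄⁻/Mn²⁺ is the cathode (higher E°), Cu⁺/Cu the anode: E°cell = +1.50 − (+0.50) = +1.00 V, n = 5.
Overall: MnO₄⁻(aq) + 8 H⁺(aq) + 5 Cu(s) → Mn²⁺(aq) + 4 H₂O(l) + 5 Cu⁺(aq)
Q = [Mn²⁺]·[Cu⁺]^5 / ([MnO₄⁻]·[H⁺]^8); log Q = 14.947.
E = E° − (0.0592/n) log Q = +1.00 − (0.0592/5)(14.947) = +0.823 V.

+0.823 V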